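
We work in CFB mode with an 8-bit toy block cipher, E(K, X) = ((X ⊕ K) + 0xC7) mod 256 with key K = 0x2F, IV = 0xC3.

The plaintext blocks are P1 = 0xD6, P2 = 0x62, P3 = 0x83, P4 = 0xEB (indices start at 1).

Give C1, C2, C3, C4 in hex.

CFB encryption: C_i = P_i ⊕ E(K, C_{i−1}), with C_{0} = IV.
C1: E(K, 0xC3) = 0xB3; 0xD6 ⊕ 0xB3 = 0x65.
C2: E(K, 0x65) = 0x11; 0x62 ⊕ 0x11 = 0x73.
C3: E(K, 0x73) = 0x23; 0x83 ⊕ 0x23 = 0xA0.
C4: E(K, 0xA0) = 0x56; 0xEB ⊕ 0x56 = 0xBD.

C1 = 0x65, C2 = 0x73, C3 = 0xA0, C4 = 0xBD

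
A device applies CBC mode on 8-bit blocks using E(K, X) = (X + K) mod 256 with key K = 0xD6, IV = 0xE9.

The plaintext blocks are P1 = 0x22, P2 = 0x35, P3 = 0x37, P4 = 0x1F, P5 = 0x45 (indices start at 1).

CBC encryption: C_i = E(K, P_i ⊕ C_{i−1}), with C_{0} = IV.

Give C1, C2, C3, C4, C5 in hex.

C1 = 0xA1, C2 = 0x6A, C3 = 0x33, C4 = 0x02, C5 = 0x1D

C1: P1 ⊕ 0xE9 = 0xCB; E(K, 0xCB) = 0xA1.
C2: P2 ⊕ 0xA1 = 0x94; E(K, 0x94) = 0x6A.
C3: P3 ⊕ 0x6A = 0x5D; E(K, 0x5D) = 0x33.
C4: P4 ⊕ 0x33 = 0x2C; E(K, 0x2C) = 0x02.
C5: P5 ⊕ 0x02 = 0x47; E(K, 0x47) = 0x1D.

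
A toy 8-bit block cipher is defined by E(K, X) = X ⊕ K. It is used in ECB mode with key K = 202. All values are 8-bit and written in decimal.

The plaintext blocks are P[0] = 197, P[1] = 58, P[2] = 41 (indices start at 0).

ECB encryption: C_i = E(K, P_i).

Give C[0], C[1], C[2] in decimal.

C[0]: E(K, 197) = 15.
C[1]: E(K, 58) = 240.
C[2]: E(K, 41) = 227.

C[0] = 15, C[1] = 240, C[2] = 227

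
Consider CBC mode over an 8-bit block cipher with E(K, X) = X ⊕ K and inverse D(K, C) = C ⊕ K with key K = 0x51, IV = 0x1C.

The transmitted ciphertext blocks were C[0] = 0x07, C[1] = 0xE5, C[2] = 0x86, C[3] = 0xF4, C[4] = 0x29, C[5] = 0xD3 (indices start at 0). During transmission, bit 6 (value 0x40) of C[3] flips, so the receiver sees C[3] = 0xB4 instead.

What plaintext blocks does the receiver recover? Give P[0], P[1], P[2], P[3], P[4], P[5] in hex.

P[0] = 0x4A, P[1] = 0xB3, P[2] = 0x32, P[3] = 0x63, P[4] = 0xCC, P[5] = 0xAB

CBC decryption: P_i = D(K, C_i) ⊕ C_{i−1}, with C_{−1} = IV.
Only C[3] changed, to 0xB4. In CBC, a change in C_i garbles P_i and flips the same bit in P_{i+1}. Decrypting the received ciphertext:
P[0]: D(K, 0x07) = 0x56; 0x56 ⊕ 0x1C = 0x4A.
P[1]: D(K, 0xE5) = 0xB4; 0xB4 ⊕ 0x07 = 0xB3.
P[2]: D(K, 0x86) = 0xD7; 0xD7 ⊕ 0xE5 = 0x32.
P[3]: D(K, 0xB4) = 0xE5; 0xE5 ⊕ 0x86 = 0x63.
P[4]: D(K, 0x29) = 0x78; 0x78 ⊕ 0xB4 = 0xCC.
P[5]: D(K, 0xD3) = 0x82; 0x82 ⊕ 0x29 = 0xAB.
Blocks that differ from the original plaintext: P[3], P[4].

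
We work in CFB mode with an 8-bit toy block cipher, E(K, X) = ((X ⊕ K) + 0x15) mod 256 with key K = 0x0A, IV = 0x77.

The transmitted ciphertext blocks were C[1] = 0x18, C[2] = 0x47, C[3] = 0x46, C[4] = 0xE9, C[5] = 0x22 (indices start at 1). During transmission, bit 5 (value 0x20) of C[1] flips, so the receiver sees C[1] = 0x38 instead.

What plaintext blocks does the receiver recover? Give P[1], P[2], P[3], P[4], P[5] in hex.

P[1] = 0xAA, P[2] = 0x00, P[3] = 0x24, P[4] = 0x88, P[5] = 0xDA

CFB decryption: P_i = C_i ⊕ E(K, C_{i−1}), with C_{0} = IV.
Only C[1] changed, to 0x38. In CFB, a change in C_i flips the same bit in P_i and garbles P_{i+1}. Decrypting the received ciphertext:
P[1]: E(K, 0x77) = 0x92; 0x38 ⊕ 0x92 = 0xAA.
P[2]: E(K, 0x38) = 0x47; 0x47 ⊕ 0x47 = 0x00.
P[3]: E(K, 0x47) = 0x62; 0x46 ⊕ 0x62 = 0x24.
P[4]: E(K, 0x46) = 0x61; 0xE9 ⊕ 0x61 = 0x88.
P[5]: E(K, 0xE9) = 0xF8; 0x22 ⊕ 0xF8 = 0xDA.
Blocks that differ from the original plaintext: P[1], P[2].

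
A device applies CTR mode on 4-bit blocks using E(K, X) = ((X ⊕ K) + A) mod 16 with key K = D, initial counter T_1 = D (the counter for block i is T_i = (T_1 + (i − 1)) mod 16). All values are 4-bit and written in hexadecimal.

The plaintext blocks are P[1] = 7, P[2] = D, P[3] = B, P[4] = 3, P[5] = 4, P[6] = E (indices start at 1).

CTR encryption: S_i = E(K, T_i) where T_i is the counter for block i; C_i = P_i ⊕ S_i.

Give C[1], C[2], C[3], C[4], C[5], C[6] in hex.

C[1] = D, C[2] = 0, C[3] = 7, C[4] = 4, C[5] = 2, C[6] = 7

C[1]: T = D, S = E(K, T) = A; 7 ⊕ A = D.
C[2]: T = E, S = E(K, T) = D; D ⊕ D = 0.
C[3]: T = F, S = E(K, T) = C; B ⊕ C = 7.
C[4]: T = 0, S = E(K, T) = 7; 3 ⊕ 7 = 4.
C[5]: T = 1, S = E(K, T) = 6; 4 ⊕ 6 = 2.
C[6]: T = 2, S = E(K, T) = 9; E ⊕ 9 = 7.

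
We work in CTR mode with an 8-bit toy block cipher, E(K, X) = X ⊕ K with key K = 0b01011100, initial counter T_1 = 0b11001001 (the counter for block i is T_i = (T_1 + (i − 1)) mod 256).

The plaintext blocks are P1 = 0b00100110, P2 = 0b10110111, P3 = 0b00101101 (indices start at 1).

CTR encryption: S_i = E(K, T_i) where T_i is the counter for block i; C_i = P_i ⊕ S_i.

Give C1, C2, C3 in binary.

C1 = 0b10110011, C2 = 0b00100001, C3 = 0b10111010

C1: T = 0b11001001, S = E(K, T) = 0b10010101; 0b00100110 ⊕ 0b10010101 = 0b10110011.
C2: T = 0b11001010, S = E(K, T) = 0b10010110; 0b10110111 ⊕ 0b10010110 = 0b00100001.
C3: T = 0b11001011, S = E(K, T) = 0b10010111; 0b00101101 ⊕ 0b10010111 = 0b10111010.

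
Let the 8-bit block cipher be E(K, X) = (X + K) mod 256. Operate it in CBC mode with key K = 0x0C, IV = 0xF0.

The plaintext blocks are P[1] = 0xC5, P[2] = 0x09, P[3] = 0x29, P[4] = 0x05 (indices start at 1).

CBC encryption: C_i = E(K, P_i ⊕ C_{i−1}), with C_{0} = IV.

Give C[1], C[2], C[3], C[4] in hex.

C[1]: P[1] ⊕ 0xF0 = 0x35; E(K, 0x35) = 0x41.
C[2]: P[2] ⊕ 0x41 = 0x48; E(K, 0x48) = 0x54.
C[3]: P[3] ⊕ 0x54 = 0x7D; E(K, 0x7D) = 0x89.
C[4]: P[4] ⊕ 0x89 = 0x8C; E(K, 0x8C) = 0x98.

C[1] = 0x41, C[2] = 0x54, C[3] = 0x89, C[4] = 0x98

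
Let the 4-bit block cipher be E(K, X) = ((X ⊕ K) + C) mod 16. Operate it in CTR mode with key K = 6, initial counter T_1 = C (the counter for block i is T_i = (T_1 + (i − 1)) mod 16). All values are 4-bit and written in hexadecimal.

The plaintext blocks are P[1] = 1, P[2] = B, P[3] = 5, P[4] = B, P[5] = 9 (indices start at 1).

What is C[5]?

C[5] = B

CTR encryption: S_i = E(K, T_i) where T_i is the counter for block i; C_i = P_i ⊕ S_i.
C[1]: T = C, S = E(K, T) = 6; 1 ⊕ 6 = 7.
C[2]: T = D, S = E(K, T) = 7; B ⊕ 7 = C.
C[3]: T = E, S = E(K, T) = 4; 5 ⊕ 4 = 1.
C[4]: T = F, S = E(K, T) = 5; B ⊕ 5 = E.
C[5]: T = 0, S = E(K, T) = 2; 9 ⊕ 2 = B.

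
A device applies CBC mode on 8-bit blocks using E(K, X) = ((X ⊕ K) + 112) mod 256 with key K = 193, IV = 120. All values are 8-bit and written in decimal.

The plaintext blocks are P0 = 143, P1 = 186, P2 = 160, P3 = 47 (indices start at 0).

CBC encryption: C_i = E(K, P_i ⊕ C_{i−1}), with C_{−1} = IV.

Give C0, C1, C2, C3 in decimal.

C0: P0 ⊕ 120 = 247; E(K, 247) = 166.
C1: P1 ⊕ 166 = 28; E(K, 28) = 77.
C2: P2 ⊕ 77 = 237; E(K, 237) = 156.
C3: P3 ⊕ 156 = 179; E(K, 179) = 226.

C0 = 166, C1 = 77, C2 = 156, C3 = 226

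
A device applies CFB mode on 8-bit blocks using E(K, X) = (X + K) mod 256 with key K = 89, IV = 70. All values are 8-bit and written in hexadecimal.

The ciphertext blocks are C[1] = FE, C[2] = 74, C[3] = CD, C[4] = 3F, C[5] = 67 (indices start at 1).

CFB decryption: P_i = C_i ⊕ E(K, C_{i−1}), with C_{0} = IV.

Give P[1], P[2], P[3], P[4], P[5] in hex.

P[1]: E(K, 70) = F9; FE ⊕ F9 = 07.
P[2]: E(K, FE) = 87; 74 ⊕ 87 = F3.
P[3]: E(K, 74) = FD; CD ⊕ FD = 30.
P[4]: E(K, CD) = 56; 3F ⊕ 56 = 69.
P[5]: E(K, 3F) = C8; 67 ⊕ C8 = AF.

P[1] = 07, P[2] = F3, P[3] = 30, P[4] = 69, P[5] = AF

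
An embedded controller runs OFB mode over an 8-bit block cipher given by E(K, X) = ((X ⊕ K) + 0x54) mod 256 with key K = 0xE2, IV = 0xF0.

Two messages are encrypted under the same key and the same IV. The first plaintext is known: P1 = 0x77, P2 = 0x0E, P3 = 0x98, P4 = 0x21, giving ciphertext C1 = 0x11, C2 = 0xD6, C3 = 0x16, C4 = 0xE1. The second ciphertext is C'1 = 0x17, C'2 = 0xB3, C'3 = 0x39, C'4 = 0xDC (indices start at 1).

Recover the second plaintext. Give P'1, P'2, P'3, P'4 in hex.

In OFB with a reused IV, both messages share the same keystream S_i, so C_i ⊕ C'_i = P_i ⊕ P'_i and thus P'_i = P_i ⊕ C_i ⊕ C'_i.
P'1: 0x77 ⊕ 0x11 ⊕ 0x17 = 0x71.
P'2: 0x0E ⊕ 0xD6 ⊕ 0xB3 = 0x6B.
P'3: 0x98 ⊕ 0x16 ⊕ 0x39 = 0xB7.
P'4: 0x21 ⊕ 0xE1 ⊕ 0xDC = 0x1C.

P'1 = 0x71, P'2 = 0x6B, P'3 = 0xB7, P'4 = 0x1C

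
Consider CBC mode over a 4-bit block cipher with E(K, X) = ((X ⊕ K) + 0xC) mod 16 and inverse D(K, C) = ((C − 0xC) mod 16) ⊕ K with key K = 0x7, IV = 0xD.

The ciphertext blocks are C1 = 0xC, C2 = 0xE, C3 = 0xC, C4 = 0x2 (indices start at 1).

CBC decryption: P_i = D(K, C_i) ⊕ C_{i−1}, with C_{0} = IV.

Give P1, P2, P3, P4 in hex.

P1 = 0xA, P2 = 0x9, P3 = 0x9, P4 = 0xD

P1: D(K, 0xC) = 0x7; 0x7 ⊕ 0xD = 0xA.
P2: D(K, 0xE) = 0x5; 0x5 ⊕ 0xC = 0x9.
P3: D(K, 0xC) = 0x7; 0x7 ⊕ 0xE = 0x9.
P4: D(K, 0x2) = 0x1; 0x1 ⊕ 0xC = 0xD.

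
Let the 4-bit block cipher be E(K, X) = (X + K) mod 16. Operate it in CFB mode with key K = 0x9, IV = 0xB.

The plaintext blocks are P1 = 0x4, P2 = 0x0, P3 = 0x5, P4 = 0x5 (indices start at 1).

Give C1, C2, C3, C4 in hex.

CFB encryption: C_i = P_i ⊕ E(K, C_{i−1}), with C_{0} = IV.
C1: E(K, 0xB) = 0x4; 0x4 ⊕ 0x4 = 0x0.
C2: E(K, 0x0) = 0x9; 0x0 ⊕ 0x9 = 0x9.
C3: E(K, 0x9) = 0x2; 0x5 ⊕ 0x2 = 0x7.
C4: E(K, 0x7) = 0x0; 0x5 ⊕ 0x0 = 0x5.

C1 = 0x0, C2 = 0x9, C3 = 0x7, C4 = 0x5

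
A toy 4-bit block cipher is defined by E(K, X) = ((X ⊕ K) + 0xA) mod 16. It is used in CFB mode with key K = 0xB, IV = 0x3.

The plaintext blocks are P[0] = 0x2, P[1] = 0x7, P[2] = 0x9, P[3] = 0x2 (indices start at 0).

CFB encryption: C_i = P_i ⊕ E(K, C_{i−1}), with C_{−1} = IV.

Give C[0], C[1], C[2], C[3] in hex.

C[0] = 0x0, C[1] = 0x2, C[2] = 0xA, C[3] = 0x9

C[0]: E(K, 0x3) = 0x2; 0x2 ⊕ 0x2 = 0x0.
C[1]: E(K, 0x0) = 0x5; 0x7 ⊕ 0x5 = 0x2.
C[2]: E(K, 0x2) = 0x3; 0x9 ⊕ 0x3 = 0xA.
C[3]: E(K, 0xA) = 0xB; 0x2 ⊕ 0xB = 0x9.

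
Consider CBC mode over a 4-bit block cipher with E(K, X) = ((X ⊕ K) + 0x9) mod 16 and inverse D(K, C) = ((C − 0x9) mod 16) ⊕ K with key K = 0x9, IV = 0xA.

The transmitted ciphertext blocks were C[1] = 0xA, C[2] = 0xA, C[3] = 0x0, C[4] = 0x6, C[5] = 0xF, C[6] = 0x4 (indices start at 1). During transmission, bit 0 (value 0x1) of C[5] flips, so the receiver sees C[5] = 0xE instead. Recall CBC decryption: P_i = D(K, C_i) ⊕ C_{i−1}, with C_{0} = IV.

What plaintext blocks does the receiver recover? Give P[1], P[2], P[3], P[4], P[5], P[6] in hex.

P[1] = 0x2, P[2] = 0x2, P[3] = 0x4, P[4] = 0x4, P[5] = 0xA, P[6] = 0xC

Only C[5] changed, to 0xE. In CBC, a change in C_i garbles P_i and flips the same bit in P_{i+1}. Decrypting the received ciphertext:
P[1]: D(K, 0xA) = 0x8; 0x8 ⊕ 0xA = 0x2.
P[2]: D(K, 0xA) = 0x8; 0x8 ⊕ 0xA = 0x2.
P[3]: D(K, 0x0) = 0xE; 0xE ⊕ 0xA = 0x4.
P[4]: D(K, 0x6) = 0x4; 0x4 ⊕ 0x0 = 0x4.
P[5]: D(K, 0xE) = 0xC; 0xC ⊕ 0x6 = 0xA.
P[6]: D(K, 0x4) = 0x2; 0x2 ⊕ 0xE = 0xC.
Blocks that differ from the original plaintext: P[5], P[6].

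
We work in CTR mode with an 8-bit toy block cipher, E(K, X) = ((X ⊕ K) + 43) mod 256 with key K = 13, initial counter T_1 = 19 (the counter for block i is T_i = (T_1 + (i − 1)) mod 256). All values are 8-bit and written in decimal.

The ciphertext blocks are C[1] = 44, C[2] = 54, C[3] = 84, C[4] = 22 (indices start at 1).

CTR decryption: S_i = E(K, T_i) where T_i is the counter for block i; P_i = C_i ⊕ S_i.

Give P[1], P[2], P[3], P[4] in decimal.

P[1]: T = 19, S = E(K, T) = 73; 44 ⊕ 73 = 101.
P[2]: T = 20, S = E(K, T) = 68; 54 ⊕ 68 = 114.
P[3]: T = 21, S = E(K, T) = 67; 84 ⊕ 67 = 23.
P[4]: T = 22, S = E(K, T) = 70; 22 ⊕ 70 = 80.

P[1] = 101, P[2] = 114, P[3] = 23, P[4] = 80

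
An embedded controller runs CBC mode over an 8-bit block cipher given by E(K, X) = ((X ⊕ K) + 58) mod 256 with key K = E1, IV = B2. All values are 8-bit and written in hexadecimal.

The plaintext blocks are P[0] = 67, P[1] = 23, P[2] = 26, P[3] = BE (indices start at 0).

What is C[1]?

C[1] = A6

CBC encryption: C_i = E(K, P_i ⊕ C_{i−1}), with C_{−1} = IV.
C[0]: P[0] ⊕ B2 = D5; E(K, D5) = 8C.
C[1]: P[1] ⊕ 8C = AF; E(K, AF) = A6.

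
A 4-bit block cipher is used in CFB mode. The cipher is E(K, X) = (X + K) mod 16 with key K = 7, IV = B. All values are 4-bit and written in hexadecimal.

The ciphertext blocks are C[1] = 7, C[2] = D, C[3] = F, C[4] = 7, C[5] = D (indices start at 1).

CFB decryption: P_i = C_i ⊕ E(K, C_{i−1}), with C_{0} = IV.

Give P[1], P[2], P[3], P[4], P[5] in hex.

P[1] = 5, P[2] = 3, P[3] = B, P[4] = 1, P[5] = 3

P[1]: E(K, B) = 2; 7 ⊕ 2 = 5.
P[2]: E(K, 7) = E; D ⊕ E = 3.
P[3]: E(K, D) = 4; F ⊕ 4 = B.
P[4]: E(K, F) = 6; 7 ⊕ 6 = 1.
P[5]: E(K, 7) = E; D ⊕ E = 3.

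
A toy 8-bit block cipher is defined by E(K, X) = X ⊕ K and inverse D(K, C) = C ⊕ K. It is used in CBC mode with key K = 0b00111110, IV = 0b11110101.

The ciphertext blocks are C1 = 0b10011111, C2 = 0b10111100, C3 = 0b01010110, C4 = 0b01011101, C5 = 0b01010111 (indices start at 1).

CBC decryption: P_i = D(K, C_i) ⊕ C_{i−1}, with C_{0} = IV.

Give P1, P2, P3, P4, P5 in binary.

P1: D(K, 0b10011111) = 0b10100001; 0b10100001 ⊕ 0b11110101 = 0b01010100.
P2: D(K, 0b10111100) = 0b10000010; 0b10000010 ⊕ 0b10011111 = 0b00011101.
P3: D(K, 0b01010110) = 0b01101000; 0b01101000 ⊕ 0b10111100 = 0b11010100.
P4: D(K, 0b01011101) = 0b01100011; 0b01100011 ⊕ 0b01010110 = 0b00110101.
P5: D(K, 0b01010111) = 0b01101001; 0b01101001 ⊕ 0b01011101 = 0b00110100.

P1 = 0b01010100, P2 = 0b00011101, P3 = 0b11010100, P4 = 0b00110101, P5 = 0b00110100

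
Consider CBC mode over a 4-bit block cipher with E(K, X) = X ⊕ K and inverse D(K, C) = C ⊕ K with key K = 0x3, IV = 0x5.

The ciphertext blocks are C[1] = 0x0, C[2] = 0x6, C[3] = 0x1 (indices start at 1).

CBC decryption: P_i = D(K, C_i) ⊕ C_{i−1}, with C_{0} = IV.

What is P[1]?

P[1] = 0x6

P[1]: D(K, 0x0) = 0x3; 0x3 ⊕ 0x5 = 0x6.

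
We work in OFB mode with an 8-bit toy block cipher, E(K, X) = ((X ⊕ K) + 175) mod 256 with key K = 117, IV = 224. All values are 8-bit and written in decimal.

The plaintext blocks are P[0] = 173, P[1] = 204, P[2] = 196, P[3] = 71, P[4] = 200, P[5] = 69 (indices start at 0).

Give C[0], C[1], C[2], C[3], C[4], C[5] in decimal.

C[0] = 233, C[1] = 44, C[2] = 128, C[3] = 167, C[4] = 140, C[5] = 165

OFB encryption: S_i = E(K, S_{i−1}) with S_{−1} = IV; C_i = P_i ⊕ S_i.
C[0]: S = E(K, 224) = 68; 173 ⊕ 68 = 233.
C[1]: S = E(K, 68) = 224; 204 ⊕ 224 = 44.
C[2]: S = E(K, 224) = 68; 196 ⊕ 68 = 128.
C[3]: S = E(K, 68) = 224; 71 ⊕ 224 = 167.
C[4]: S = E(K, 224) = 68; 200 ⊕ 68 = 140.
C[5]: S = E(K, 68) = 224; 69 ⊕ 224 = 165.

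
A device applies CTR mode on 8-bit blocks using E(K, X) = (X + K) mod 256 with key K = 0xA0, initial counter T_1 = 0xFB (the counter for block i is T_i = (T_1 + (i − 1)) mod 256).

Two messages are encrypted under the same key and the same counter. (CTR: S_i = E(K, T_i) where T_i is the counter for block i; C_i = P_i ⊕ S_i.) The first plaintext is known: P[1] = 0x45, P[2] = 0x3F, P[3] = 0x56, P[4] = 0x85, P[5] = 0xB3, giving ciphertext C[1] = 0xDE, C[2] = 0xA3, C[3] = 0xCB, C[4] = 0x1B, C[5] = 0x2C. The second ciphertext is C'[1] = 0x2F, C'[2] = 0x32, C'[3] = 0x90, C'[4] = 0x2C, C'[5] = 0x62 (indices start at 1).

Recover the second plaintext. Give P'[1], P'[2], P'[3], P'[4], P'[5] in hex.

P'[1] = 0xB4, P'[2] = 0xAE, P'[3] = 0x0D, P'[4] = 0xB2, P'[5] = 0xFD

In CTR with a reused counter, both messages share the same keystream S_i, so C_i ⊕ C'_i = P_i ⊕ P'_i and thus P'_i = P_i ⊕ C_i ⊕ C'_i.
P'[1]: 0x45 ⊕ 0xDE ⊕ 0x2F = 0xB4.
P'[2]: 0x3F ⊕ 0xA3 ⊕ 0x32 = 0xAE.
P'[3]: 0x56 ⊕ 0xCB ⊕ 0x90 = 0x0D.
P'[4]: 0x85 ⊕ 0x1B ⊕ 0x2C = 0xB2.
P'[5]: 0xB3 ⊕ 0x2C ⊕ 0x62 = 0xFD.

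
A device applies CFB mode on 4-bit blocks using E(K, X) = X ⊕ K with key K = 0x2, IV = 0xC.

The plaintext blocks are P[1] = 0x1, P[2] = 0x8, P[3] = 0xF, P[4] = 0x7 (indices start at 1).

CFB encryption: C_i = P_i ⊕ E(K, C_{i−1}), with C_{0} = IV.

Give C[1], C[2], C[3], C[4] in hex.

C[1]: E(K, 0xC) = 0xE; 0x1 ⊕ 0xE = 0xF.
C[2]: E(K, 0xF) = 0xD; 0x8 ⊕ 0xD = 0x5.
C[3]: E(K, 0x5) = 0x7; 0xF ⊕ 0x7 = 0x8.
C[4]: E(K, 0x8) = 0xA; 0x7 ⊕ 0xA = 0xD.

C[1] = 0xF, C[2] = 0x5, C[3] = 0x8, C[4] = 0xD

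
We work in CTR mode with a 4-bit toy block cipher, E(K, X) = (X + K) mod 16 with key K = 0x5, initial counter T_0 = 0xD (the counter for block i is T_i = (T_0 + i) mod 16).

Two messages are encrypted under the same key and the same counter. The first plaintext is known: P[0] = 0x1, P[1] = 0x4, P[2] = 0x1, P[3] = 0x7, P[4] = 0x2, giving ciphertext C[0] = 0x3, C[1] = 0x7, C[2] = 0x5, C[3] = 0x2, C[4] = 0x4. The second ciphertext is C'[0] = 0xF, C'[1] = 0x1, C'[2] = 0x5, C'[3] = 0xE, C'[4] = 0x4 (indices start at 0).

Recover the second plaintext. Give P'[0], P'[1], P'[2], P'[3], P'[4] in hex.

In CTR with a reused counter, both messages share the same keystream S_i, so C_i ⊕ C'_i = P_i ⊕ P'_i and thus P'_i = P_i ⊕ C_i ⊕ C'_i.
P'[0]: 0x1 ⊕ 0x3 ⊕ 0xF = 0xD.
P'[1]: 0x4 ⊕ 0x7 ⊕ 0x1 = 0x2.
P'[2]: 0x1 ⊕ 0x5 ⊕ 0x5 = 0x1.
P'[3]: 0x7 ⊕ 0x2 ⊕ 0xE = 0xB.
P'[4]: 0x2 ⊕ 0x4 ⊕ 0x4 = 0x2.

P'[0] = 0xD, P'[1] = 0x2, P'[2] = 0x1, P'[3] = 0xB, P'[4] = 0x2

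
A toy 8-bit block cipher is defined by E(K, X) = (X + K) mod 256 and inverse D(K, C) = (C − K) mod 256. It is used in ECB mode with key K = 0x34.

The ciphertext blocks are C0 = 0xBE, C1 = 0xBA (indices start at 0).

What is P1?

ECB decryption: P_i = D(K, C_i).
P1: D(K, 0xBA) = 0x86.

P1 = 0x86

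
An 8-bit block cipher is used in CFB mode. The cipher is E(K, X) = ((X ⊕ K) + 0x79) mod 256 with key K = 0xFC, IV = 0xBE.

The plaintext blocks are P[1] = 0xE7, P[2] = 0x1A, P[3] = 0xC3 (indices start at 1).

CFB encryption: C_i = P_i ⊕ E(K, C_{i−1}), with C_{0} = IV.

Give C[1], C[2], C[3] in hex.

C[1] = 0x5C, C[2] = 0x03, C[3] = 0xBB

C[1]: E(K, 0xBE) = 0xBB; 0xE7 ⊕ 0xBB = 0x5C.
C[2]: E(K, 0x5C) = 0x19; 0x1A ⊕ 0x19 = 0x03.
C[3]: E(K, 0x03) = 0x78; 0xC3 ⊕ 0x78 = 0xBB.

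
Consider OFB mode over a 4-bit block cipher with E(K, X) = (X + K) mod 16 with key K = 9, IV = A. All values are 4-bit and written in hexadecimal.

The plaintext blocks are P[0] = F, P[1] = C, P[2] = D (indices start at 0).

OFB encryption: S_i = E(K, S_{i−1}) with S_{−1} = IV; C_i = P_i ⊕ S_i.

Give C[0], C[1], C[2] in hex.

C[0]: S = E(K, A) = 3; F ⊕ 3 = C.
C[1]: S = E(K, 3) = C; C ⊕ C = 0.
C[2]: S = E(K, C) = 5; D ⊕ 5 = 8.

C[0] = C, C[1] = 0, C[2] = 8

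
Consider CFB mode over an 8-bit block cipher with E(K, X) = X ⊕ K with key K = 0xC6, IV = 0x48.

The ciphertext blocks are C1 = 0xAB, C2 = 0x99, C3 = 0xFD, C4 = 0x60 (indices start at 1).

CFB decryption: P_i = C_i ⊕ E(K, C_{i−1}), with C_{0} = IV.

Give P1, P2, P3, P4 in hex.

P1 = 0x25, P2 = 0xF4, P3 = 0xA2, P4 = 0x5B

P1: E(K, 0x48) = 0x8E; 0xAB ⊕ 0x8E = 0x25.
P2: E(K, 0xAB) = 0x6D; 0x99 ⊕ 0x6D = 0xF4.
P3: E(K, 0x99) = 0x5F; 0xFD ⊕ 0x5F = 0xA2.
P4: E(K, 0xFD) = 0x3B; 0x60 ⊕ 0x3B = 0x5B.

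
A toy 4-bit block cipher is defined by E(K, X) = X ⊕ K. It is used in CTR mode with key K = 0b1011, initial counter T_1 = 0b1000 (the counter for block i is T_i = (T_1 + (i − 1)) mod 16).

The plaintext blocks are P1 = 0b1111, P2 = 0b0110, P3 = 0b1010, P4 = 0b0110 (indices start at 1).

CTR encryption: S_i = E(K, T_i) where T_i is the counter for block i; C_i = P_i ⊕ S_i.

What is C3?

C3 = 0b1011

C1: T = 0b1000, S = E(K, T) = 0b0011; 0b1111 ⊕ 0b0011 = 0b1100.
C2: T = 0b1001, S = E(K, T) = 0b0010; 0b0110 ⊕ 0b0010 = 0b0100.
C3: T = 0b1010, S = E(K, T) = 0b0001; 0b1010 ⊕ 0b0001 = 0b1011.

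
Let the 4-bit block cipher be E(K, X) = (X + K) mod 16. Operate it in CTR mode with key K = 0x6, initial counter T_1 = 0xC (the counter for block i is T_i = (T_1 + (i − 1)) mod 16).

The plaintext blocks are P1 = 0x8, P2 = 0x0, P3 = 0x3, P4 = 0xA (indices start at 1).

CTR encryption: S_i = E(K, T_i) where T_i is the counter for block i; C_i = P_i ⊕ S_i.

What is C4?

C4 = 0xF

C1: T = 0xC, S = E(K, T) = 0x2; 0x8 ⊕ 0x2 = 0xA.
C2: T = 0xD, S = E(K, T) = 0x3; 0x0 ⊕ 0x3 = 0x3.
C3: T = 0xE, S = E(K, T) = 0x4; 0x3 ⊕ 0x4 = 0x7.
C4: T = 0xF, S = E(K, T) = 0x5; 0xA ⊕ 0x5 = 0xF.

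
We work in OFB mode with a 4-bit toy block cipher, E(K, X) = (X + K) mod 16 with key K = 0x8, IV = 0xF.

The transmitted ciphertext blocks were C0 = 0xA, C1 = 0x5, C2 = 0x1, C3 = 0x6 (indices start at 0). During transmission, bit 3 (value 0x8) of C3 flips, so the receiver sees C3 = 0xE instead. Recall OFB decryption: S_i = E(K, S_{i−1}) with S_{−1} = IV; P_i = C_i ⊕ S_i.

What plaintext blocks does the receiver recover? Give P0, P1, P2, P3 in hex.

Only C3 changed, to 0xE. In OFB, a change in C_i flips the same bit in P_i only; the keystream is unaffected. Decrypting the received ciphertext:
P0: S = E(K, 0xF) = 0x7; 0xA ⊕ 0x7 = 0xD.
P1: S = E(K, 0x7) = 0xF; 0x5 ⊕ 0xF = 0xA.
P2: S = E(K, 0xF) = 0x7; 0x1 ⊕ 0x7 = 0x6.
P3: S = E(K, 0x7) = 0xF; 0xE ⊕ 0xF = 0x1.
Blocks that differ from the original plaintext: P3.

P0 = 0xD, P1 = 0xA, P2 = 0x6, P3 = 0x1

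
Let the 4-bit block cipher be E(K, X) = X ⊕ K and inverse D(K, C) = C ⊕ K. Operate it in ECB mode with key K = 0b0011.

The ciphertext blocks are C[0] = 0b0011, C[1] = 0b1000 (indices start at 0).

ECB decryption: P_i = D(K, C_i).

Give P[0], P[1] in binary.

P[0] = 0b0000, P[1] = 0b1011

P[0]: D(K, 0b0011) = 0b0000.
P[1]: D(K, 0b1000) = 0b1011.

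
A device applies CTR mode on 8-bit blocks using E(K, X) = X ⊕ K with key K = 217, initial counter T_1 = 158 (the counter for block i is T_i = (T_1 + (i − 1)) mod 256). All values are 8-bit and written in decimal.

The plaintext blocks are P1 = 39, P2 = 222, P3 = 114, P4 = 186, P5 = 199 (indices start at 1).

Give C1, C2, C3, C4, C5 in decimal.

CTR encryption: S_i = E(K, T_i) where T_i is the counter for block i; C_i = P_i ⊕ S_i.
C1: T = 158, S = E(K, T) = 71; 39 ⊕ 71 = 96.
C2: T = 159, S = E(K, T) = 70; 222 ⊕ 70 = 152.
C3: T = 160, S = E(K, T) = 121; 114 ⊕ 121 = 11.
C4: T = 161, S = E(K, T) = 120; 186 ⊕ 120 = 194.
C5: T = 162, S = E(K, T) = 123; 199 ⊕ 123 = 188.

C1 = 96, C2 = 152, C3 = 11, C4 = 194, C5 = 188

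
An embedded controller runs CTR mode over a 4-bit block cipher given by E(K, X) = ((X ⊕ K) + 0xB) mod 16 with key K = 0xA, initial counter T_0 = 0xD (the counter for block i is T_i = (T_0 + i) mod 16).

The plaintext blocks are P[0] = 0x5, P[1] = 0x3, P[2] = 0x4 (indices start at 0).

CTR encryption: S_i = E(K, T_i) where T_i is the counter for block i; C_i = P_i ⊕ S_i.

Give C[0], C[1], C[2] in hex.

C[0]: T = 0xD, S = E(K, T) = 0x2; 0x5 ⊕ 0x2 = 0x7.
C[1]: T = 0xE, S = E(K, T) = 0xF; 0x3 ⊕ 0xF = 0xC.
C[2]: T = 0xF, S = E(K, T) = 0x0; 0x4 ⊕ 0x0 = 0x4.

C[0] = 0x7, C[1] = 0xC, C[2] = 0x4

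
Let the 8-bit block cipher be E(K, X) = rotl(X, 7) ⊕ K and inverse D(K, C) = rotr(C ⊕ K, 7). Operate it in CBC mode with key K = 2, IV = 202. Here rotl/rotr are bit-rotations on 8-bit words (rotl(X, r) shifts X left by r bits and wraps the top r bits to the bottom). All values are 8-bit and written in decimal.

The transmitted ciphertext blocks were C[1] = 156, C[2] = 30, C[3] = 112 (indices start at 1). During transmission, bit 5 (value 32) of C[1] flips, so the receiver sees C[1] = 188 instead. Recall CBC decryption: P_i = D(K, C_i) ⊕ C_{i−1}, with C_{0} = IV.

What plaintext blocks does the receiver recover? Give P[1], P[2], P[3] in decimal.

P[1] = 183, P[2] = 132, P[3] = 250

Only C[1] changed, to 188. In CBC, a change in C_i garbles P_i and flips the same bit in P_{i+1}. Decrypting the received ciphertext:
P[1]: D(K, 188) = 125; 125 ⊕ 202 = 183.
P[2]: D(K, 30) = 56; 56 ⊕ 188 = 132.
P[3]: D(K, 112) = 228; 228 ⊕ 30 = 250.
Blocks that differ from the original plaintext: P[1], P[2].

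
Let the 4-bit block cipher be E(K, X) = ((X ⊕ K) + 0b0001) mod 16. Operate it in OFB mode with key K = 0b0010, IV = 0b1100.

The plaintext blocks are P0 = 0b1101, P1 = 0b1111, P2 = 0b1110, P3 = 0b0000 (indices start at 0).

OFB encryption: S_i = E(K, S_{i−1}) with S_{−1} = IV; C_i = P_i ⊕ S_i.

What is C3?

C0: S = E(K, 0b1100) = 0b1111; 0b1101 ⊕ 0b1111 = 0b0010.
C1: S = E(K, 0b1111) = 0b1110; 0b1111 ⊕ 0b1110 = 0b0001.
C2: S = E(K, 0b1110) = 0b1101; 0b1110 ⊕ 0b1101 = 0b0011.
C3: S = E(K, 0b1101) = 0b0000; 0b0000 ⊕ 0b0000 = 0b0000.

C3 = 0b0000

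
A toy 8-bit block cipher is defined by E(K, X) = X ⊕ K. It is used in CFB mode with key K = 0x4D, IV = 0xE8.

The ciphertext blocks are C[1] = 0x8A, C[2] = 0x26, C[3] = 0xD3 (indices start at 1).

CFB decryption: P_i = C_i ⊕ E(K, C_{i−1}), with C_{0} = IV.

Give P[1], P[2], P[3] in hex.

P[1] = 0x2F, P[2] = 0xE1, P[3] = 0xB8

P[1]: E(K, 0xE8) = 0xA5; 0x8A ⊕ 0xA5 = 0x2F.
P[2]: E(K, 0x8A) = 0xC7; 0x26 ⊕ 0xC7 = 0xE1.
P[3]: E(K, 0x26) = 0x6B; 0xD3 ⊕ 0x6B = 0xB8.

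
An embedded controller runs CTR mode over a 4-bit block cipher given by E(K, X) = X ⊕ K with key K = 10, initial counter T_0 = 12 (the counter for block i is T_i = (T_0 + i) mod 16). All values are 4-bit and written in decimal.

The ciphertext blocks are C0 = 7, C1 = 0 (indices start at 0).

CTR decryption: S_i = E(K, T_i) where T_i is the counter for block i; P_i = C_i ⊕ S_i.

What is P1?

P1 = 7

P1: T = 13, S = E(K, T) = 7; 0 ⊕ 7 = 7.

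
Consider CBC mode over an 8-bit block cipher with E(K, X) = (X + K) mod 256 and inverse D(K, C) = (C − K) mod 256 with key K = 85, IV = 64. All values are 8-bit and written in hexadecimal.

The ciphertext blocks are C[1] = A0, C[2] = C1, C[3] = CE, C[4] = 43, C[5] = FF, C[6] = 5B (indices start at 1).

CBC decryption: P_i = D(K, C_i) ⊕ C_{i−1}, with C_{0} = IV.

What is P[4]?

P[4] = 70

P[4]: D(K, 43) = BE; BE ⊕ CE = 70.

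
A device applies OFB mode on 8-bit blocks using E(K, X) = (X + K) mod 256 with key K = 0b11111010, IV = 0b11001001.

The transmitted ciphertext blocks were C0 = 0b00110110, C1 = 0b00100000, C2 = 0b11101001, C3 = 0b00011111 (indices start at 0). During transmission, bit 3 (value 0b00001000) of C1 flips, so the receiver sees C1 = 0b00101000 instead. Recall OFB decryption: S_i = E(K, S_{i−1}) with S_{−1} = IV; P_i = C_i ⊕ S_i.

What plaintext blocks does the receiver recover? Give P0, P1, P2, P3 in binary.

Only C1 changed, to 0b00101000. In OFB, a change in C_i flips the same bit in P_i only; the keystream is unaffected. Decrypting the received ciphertext:
P0: S = E(K, 0b11001001) = 0b11000011; 0b00110110 ⊕ 0b11000011 = 0b11110101.
P1: S = E(K, 0b11000011) = 0b10111101; 0b00101000 ⊕ 0b10111101 = 0b10010101.
P2: S = E(K, 0b10111101) = 0b10110111; 0b11101001 ⊕ 0b10110111 = 0b01011110.
P3: S = E(K, 0b10110111) = 0b10110001; 0b00011111 ⊕ 0b10110001 = 0b10101110.
Blocks that differ from the original plaintext: P1.

P0 = 0b11110101, P1 = 0b10010101, P2 = 0b01011110, P3 = 0b10101110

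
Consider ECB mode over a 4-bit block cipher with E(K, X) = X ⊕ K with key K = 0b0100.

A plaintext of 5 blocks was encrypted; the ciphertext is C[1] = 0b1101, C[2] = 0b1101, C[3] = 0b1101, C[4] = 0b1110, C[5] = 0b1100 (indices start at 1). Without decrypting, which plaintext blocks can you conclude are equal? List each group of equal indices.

ECB encrypts each block independently with the same key, so equal ciphertext blocks imply equal plaintext blocks.
C[1] = C[2] = C[3] = 0b1101, so P[1] = P[2] = P[3].

P[1] = P[2] = P[3]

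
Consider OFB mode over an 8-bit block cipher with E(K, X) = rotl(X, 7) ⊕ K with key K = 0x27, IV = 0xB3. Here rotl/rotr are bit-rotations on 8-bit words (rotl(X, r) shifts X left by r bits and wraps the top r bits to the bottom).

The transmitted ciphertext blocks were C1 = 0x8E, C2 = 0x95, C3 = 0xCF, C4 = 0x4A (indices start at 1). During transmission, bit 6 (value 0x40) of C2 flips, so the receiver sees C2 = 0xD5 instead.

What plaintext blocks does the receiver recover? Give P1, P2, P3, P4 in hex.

P1 = 0x70, P2 = 0x8D, P3 = 0xC4, P4 = 0xE8

OFB decryption: S_i = E(K, S_{i−1}) with S_{0} = IV; P_i = C_i ⊕ S_i.
Only C2 changed, to 0xD5. In OFB, a change in C_i flips the same bit in P_i only; the keystream is unaffected. Decrypting the received ciphertext:
P1: S = E(K, 0xB3) = 0xFE; 0x8E ⊕ 0xFE = 0x70.
P2: S = E(K, 0xFE) = 0x58; 0xD5 ⊕ 0x58 = 0x8D.
P3: S = E(K, 0x58) = 0x0B; 0xCF ⊕ 0x0B = 0xC4.
P4: S = E(K, 0x0B) = 0xA2; 0x4A ⊕ 0xA2 = 0xE8.
Blocks that differ from the original plaintext: P2.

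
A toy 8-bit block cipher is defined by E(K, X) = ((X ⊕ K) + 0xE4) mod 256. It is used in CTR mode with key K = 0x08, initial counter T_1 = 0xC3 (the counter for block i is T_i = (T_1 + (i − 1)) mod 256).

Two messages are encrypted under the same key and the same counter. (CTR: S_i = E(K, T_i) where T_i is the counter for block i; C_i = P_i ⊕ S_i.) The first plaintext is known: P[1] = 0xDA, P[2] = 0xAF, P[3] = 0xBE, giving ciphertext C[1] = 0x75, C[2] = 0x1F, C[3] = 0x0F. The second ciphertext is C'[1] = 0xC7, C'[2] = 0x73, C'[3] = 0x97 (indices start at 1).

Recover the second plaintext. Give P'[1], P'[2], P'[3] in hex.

In CTR with a reused counter, both messages share the same keystream S_i, so C_i ⊕ C'_i = P_i ⊕ P'_i and thus P'_i = P_i ⊕ C_i ⊕ C'_i.
P'[1]: 0xDA ⊕ 0x75 ⊕ 0xC7 = 0x68.
P'[2]: 0xAF ⊕ 0x1F ⊕ 0x73 = 0xC3.
P'[3]: 0xBE ⊕ 0x0F ⊕ 0x97 = 0x26.

P'[1] = 0x68, P'[2] = 0xC3, P'[3] = 0x26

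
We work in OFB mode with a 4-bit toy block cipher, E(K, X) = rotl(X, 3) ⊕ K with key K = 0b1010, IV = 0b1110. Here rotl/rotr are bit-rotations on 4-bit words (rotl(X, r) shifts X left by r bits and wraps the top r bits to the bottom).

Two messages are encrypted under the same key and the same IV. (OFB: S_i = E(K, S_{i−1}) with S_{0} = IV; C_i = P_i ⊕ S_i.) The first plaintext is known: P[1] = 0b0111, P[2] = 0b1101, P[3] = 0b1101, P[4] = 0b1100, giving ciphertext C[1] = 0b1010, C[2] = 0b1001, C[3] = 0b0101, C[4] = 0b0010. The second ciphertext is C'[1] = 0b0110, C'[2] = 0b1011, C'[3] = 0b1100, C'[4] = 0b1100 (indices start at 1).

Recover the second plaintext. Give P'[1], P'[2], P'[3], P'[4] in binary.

P'[1] = 0b1011, P'[2] = 0b1111, P'[3] = 0b0100, P'[4] = 0b0010

In OFB with a reused IV, both messages share the same keystream S_i, so C_i ⊕ C'_i = P_i ⊕ P'_i and thus P'_i = P_i ⊕ C_i ⊕ C'_i.
P'[1]: 0b0111 ⊕ 0b1010 ⊕ 0b0110 = 0b1011.
P'[2]: 0b1101 ⊕ 0b1001 ⊕ 0b1011 = 0b1111.
P'[3]: 0b1101 ⊕ 0b0101 ⊕ 0b1100 = 0b0100.
P'[4]: 0b1100 ⊕ 0b0010 ⊕ 0b1100 = 0b0010.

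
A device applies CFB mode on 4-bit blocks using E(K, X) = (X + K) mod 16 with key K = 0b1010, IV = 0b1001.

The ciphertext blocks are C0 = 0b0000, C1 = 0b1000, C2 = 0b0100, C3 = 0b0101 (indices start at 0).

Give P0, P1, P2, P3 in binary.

P0 = 0b0011, P1 = 0b0010, P2 = 0b0110, P3 = 0b1011

CFB decryption: P_i = C_i ⊕ E(K, C_{i−1}), with C_{−1} = IV.
P0: E(K, 0b1001) = 0b0011; 0b0000 ⊕ 0b0011 = 0b0011.
P1: E(K, 0b0000) = 0b1010; 0b1000 ⊕ 0b1010 = 0b0010.
P2: E(K, 0b1000) = 0b0010; 0b0100 ⊕ 0b0010 = 0b0110.
P3: E(K, 0b0100) = 0b1110; 0b0101 ⊕ 0b1110 = 0b1011.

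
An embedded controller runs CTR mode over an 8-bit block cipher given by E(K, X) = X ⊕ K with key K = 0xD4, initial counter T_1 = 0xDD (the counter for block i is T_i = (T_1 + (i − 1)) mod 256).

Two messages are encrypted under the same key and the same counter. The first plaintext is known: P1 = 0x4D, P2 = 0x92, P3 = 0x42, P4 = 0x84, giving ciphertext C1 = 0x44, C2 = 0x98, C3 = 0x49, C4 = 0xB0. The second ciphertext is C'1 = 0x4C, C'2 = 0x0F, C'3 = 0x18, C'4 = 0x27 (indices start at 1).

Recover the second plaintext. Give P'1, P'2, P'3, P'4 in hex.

P'1 = 0x45, P'2 = 0x05, P'3 = 0x13, P'4 = 0x13

In CTR with a reused counter, both messages share the same keystream S_i, so C_i ⊕ C'_i = P_i ⊕ P'_i and thus P'_i = P_i ⊕ C_i ⊕ C'_i.
P'1: 0x4D ⊕ 0x44 ⊕ 0x4C = 0x45.
P'2: 0x92 ⊕ 0x98 ⊕ 0x0F = 0x05.
P'3: 0x42 ⊕ 0x49 ⊕ 0x18 = 0x13.
P'4: 0x84 ⊕ 0xB0 ⊕ 0x27 = 0x13.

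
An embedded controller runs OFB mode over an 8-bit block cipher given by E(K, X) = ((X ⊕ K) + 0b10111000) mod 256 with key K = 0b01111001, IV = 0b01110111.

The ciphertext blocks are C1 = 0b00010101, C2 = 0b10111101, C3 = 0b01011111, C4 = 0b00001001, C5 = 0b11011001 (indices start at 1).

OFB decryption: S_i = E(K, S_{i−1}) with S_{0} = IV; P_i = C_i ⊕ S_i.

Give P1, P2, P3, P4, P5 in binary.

P1 = 0b11010011, P2 = 0b11001010, P3 = 0b10011001, P4 = 0b01111110, P5 = 0b00011111

P1: S = E(K, 0b01110111) = 0b11000110; 0b00010101 ⊕ 0b11000110 = 0b11010011.
P2: S = E(K, 0b11000110) = 0b01110111; 0b10111101 ⊕ 0b01110111 = 0b11001010.
P3: S = E(K, 0b01110111) = 0b11000110; 0b01011111 ⊕ 0b11000110 = 0b10011001.
P4: S = E(K, 0b11000110) = 0b01110111; 0b00001001 ⊕ 0b01110111 = 0b01111110.
P5: S = E(K, 0b01110111) = 0b11000110; 0b11011001 ⊕ 0b11000110 = 0b00011111.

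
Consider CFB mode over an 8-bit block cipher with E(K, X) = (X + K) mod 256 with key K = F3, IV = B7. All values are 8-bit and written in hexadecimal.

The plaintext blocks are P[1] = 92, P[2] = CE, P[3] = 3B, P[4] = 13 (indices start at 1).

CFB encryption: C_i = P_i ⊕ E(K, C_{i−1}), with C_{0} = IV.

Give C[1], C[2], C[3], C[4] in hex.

C[1] = 38, C[2] = E5, C[3] = E3, C[4] = C5

C[1]: E(K, B7) = AA; 92 ⊕ AA = 38.
C[2]: E(K, 38) = 2B; CE ⊕ 2B = E5.
C[3]: E(K, E5) = D8; 3B ⊕ D8 = E3.
C[4]: E(K, E3) = D6; 13 ⊕ D6 = C5.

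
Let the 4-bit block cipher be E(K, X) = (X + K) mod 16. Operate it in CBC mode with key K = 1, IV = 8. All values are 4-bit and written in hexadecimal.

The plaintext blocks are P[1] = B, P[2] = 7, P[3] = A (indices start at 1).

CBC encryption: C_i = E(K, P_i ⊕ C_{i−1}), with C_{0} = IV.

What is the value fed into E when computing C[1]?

C[1]: P[1] ⊕ 8 = 3; E(K, 3) = 4.
So the input to E for block [1] is 3.

3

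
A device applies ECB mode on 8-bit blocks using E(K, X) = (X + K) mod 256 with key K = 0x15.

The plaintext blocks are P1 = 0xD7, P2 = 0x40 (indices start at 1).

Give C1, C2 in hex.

ECB encryption: C_i = E(K, P_i).
C1: E(K, 0xD7) = 0xEC.
C2: E(K, 0x40) = 0x55.

C1 = 0xEC, C2 = 0x55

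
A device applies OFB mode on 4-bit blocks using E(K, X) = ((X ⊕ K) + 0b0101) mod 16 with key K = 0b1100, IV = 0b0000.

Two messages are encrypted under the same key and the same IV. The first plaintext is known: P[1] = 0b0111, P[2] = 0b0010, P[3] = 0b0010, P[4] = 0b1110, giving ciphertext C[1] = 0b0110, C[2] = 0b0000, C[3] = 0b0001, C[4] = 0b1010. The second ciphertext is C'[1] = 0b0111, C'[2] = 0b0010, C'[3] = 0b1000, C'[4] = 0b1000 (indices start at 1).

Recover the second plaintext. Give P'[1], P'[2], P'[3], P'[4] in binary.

P'[1] = 0b0110, P'[2] = 0b0000, P'[3] = 0b1011, P'[4] = 0b1100

In OFB with a reused IV, both messages share the same keystream S_i, so C_i ⊕ C'_i = P_i ⊕ P'_i and thus P'_i = P_i ⊕ C_i ⊕ C'_i.
P'[1]: 0b0111 ⊕ 0b0110 ⊕ 0b0111 = 0b0110.
P'[2]: 0b0010 ⊕ 0b0000 ⊕ 0b0010 = 0b0000.
P'[3]: 0b0010 ⊕ 0b0001 ⊕ 0b1000 = 0b1011.
P'[4]: 0b1110 ⊕ 0b1010 ⊕ 0b1000 = 0b1100.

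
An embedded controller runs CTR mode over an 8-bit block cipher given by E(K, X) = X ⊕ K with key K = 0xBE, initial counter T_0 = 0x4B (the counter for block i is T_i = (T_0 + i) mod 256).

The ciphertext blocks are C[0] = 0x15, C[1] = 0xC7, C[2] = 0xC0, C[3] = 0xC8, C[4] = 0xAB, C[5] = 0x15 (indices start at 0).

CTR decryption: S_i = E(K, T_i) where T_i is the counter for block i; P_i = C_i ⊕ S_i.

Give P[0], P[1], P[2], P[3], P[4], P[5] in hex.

P[0]: T = 0x4B, S = E(K, T) = 0xF5; 0x15 ⊕ 0xF5 = 0xE0.
P[1]: T = 0x4C, S = E(K, T) = 0xF2; 0xC7 ⊕ 0xF2 = 0x35.
P[2]: T = 0x4D, S = E(K, T) = 0xF3; 0xC0 ⊕ 0xF3 = 0x33.
P[3]: T = 0x4E, S = E(K, T) = 0xF0; 0xC8 ⊕ 0xF0 = 0x38.
P[4]: T = 0x4F, S = E(K, T) = 0xF1; 0xAB ⊕ 0xF1 = 0x5A.
P[5]: T = 0x50, S = E(K, T) = 0xEE; 0x15 ⊕ 0xEE = 0xFB.

P[0] = 0xE0, P[1] = 0x35, P[2] = 0x33, P[3] = 0x38, P[4] = 0x5A, P[5] = 0xFB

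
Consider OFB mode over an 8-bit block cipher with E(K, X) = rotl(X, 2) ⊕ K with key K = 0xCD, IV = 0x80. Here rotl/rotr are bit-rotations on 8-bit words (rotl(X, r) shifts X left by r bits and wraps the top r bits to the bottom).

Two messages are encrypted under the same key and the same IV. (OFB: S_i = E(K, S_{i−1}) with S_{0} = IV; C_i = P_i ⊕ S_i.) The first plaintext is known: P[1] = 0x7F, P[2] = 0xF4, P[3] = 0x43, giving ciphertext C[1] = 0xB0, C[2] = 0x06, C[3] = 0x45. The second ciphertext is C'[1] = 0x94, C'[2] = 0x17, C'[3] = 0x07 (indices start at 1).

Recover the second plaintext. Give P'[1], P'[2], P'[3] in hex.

P'[1] = 0x5B, P'[2] = 0xE5, P'[3] = 0x01

In OFB with a reused IV, both messages share the same keystream S_i, so C_i ⊕ C'_i = P_i ⊕ P'_i and thus P'_i = P_i ⊕ C_i ⊕ C'_i.
P'[1]: 0x7F ⊕ 0xB0 ⊕ 0x94 = 0x5B.
P'[2]: 0xF4 ⊕ 0x06 ⊕ 0x17 = 0xE5.
P'[3]: 0x43 ⊕ 0x45 ⊕ 0x07 = 0x01.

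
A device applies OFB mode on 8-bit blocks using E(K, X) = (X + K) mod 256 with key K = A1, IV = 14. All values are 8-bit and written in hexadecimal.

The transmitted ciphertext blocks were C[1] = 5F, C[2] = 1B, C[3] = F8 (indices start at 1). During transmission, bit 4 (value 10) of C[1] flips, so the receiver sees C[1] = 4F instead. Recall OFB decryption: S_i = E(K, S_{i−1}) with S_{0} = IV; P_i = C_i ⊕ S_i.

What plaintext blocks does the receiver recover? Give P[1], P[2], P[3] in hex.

P[1] = FA, P[2] = 4D, P[3] = 0F

Only C[1] changed, to 4F. In OFB, a change in C_i flips the same bit in P_i only; the keystream is unaffected. Decrypting the received ciphertext:
P[1]: S = E(K, 14) = B5; 4F ⊕ B5 = FA.
P[2]: S = E(K, B5) = 56; 1B ⊕ 56 = 4D.
P[3]: S = E(K, 56) = F7; F8 ⊕ F7 = 0F.
Blocks that differ from the original plaintext: P[1].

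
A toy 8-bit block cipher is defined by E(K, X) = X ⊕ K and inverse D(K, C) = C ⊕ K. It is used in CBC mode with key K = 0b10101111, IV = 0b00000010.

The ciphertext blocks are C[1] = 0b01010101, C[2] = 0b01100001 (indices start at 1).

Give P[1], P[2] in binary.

CBC decryption: P_i = D(K, C_i) ⊕ C_{i−1}, with C_{0} = IV.
P[1]: D(K, 0b01010101) = 0b11111010; 0b11111010 ⊕ 0b00000010 = 0b11111000.
P[2]: D(K, 0b01100001) = 0b11001110; 0b11001110 ⊕ 0b01010101 = 0b10011011.

P[1] = 0b11111000, P[2] = 0b10011011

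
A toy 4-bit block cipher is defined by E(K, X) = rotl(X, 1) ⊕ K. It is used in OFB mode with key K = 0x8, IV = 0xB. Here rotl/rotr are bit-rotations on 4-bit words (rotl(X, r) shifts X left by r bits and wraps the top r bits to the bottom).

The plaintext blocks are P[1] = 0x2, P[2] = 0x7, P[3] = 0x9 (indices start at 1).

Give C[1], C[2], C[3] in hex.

OFB encryption: S_i = E(K, S_{i−1}) with S_{0} = IV; C_i = P_i ⊕ S_i.
C[1]: S = E(K, 0xB) = 0xF; 0x2 ⊕ 0xF = 0xD.
C[2]: S = E(K, 0xF) = 0x7; 0x7 ⊕ 0x7 = 0x0.
C[3]: S = E(K, 0x7) = 0x6; 0x9 ⊕ 0x6 = 0xF.

C[1] = 0xD, C[2] = 0x0, C[3] = 0xF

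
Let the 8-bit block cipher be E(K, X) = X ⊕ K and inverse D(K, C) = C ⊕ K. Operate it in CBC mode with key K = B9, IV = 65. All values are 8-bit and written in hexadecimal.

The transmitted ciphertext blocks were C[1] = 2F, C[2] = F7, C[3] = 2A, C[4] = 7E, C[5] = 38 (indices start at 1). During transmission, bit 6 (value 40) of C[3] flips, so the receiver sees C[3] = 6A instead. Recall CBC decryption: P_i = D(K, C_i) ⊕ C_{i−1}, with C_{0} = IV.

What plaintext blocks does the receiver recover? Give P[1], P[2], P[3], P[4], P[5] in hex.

P[1] = F3, P[2] = 61, P[3] = 24, P[4] = AD, P[5] = FF

Only C[3] changed, to 6A. In CBC, a change in C_i garbles P_i and flips the same bit in P_{i+1}. Decrypting the received ciphertext:
P[1]: D(K, 2F) = 96; 96 ⊕ 65 = F3.
P[2]: D(K, F7) = 4E; 4E ⊕ 2F = 61.
P[3]: D(K, 6A) = D3; D3 ⊕ F7 = 24.
P[4]: D(K, 7E) = C7; C7 ⊕ 6A = AD.
P[5]: D(K, 38) = 81; 81 ⊕ 7E = FF.
Blocks that differ from the original plaintext: P[3], P[4].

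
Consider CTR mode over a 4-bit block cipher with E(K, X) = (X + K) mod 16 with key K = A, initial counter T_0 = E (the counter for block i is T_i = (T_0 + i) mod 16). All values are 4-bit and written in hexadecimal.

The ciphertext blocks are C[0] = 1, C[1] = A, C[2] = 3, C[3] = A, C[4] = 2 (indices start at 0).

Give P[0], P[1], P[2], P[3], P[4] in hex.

CTR decryption: S_i = E(K, T_i) where T_i is the counter for block i; P_i = C_i ⊕ S_i.
P[0]: T = E, S = E(K, T) = 8; 1 ⊕ 8 = 9.
P[1]: T = F, S = E(K, T) = 9; A ⊕ 9 = 3.
P[2]: T = 0, S = E(K, T) = A; 3 ⊕ A = 9.
P[3]: T = 1, S = E(K, T) = B; A ⊕ B = 1.
P[4]: T = 2, S = E(K, T) = C; 2 ⊕ C = E.

P[0] = 9, P[1] = 3, P[2] = 9, P[3] = 1, P[4] = E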